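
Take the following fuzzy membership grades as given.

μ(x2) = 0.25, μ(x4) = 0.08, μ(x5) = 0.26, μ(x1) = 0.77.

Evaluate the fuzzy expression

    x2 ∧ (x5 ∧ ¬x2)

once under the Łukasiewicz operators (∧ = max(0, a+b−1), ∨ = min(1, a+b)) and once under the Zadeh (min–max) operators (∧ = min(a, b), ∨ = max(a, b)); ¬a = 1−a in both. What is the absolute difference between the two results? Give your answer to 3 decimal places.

0.250

Under Łukasiewicz:
  ¬x2 = 1 − 0.25 = 0.75
  x5 ∧ ¬x2 = max(0, a+b−1) on (0.26, 0.75) = 0.01
  x2 ∧ (x5 ∧ ¬x2) = max(0, a+b−1) on (0.25, 0.01) = 0.00
  → value = 0.0000
Under Zadeh (min–max):
  ¬x2 = 1 − 0.25 = 0.75
  x5 ∧ ¬x2 = min(a, b) on (0.26, 0.75) = 0.26
  x2 ∧ (x5 ∧ ¬x2) = min(a, b) on (0.25, 0.26) = 0.25
  → value = 0.2500
|0.0000 − 0.2500| = 0.250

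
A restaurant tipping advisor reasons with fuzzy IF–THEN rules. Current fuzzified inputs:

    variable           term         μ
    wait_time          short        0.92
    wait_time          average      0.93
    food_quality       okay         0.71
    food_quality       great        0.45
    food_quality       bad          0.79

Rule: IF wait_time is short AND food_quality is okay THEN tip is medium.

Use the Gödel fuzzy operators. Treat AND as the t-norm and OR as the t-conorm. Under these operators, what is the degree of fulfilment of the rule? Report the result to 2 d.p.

0.71

firing strength: short=0.92, okay=0.71; AND[min(a, b)] → w = 0.71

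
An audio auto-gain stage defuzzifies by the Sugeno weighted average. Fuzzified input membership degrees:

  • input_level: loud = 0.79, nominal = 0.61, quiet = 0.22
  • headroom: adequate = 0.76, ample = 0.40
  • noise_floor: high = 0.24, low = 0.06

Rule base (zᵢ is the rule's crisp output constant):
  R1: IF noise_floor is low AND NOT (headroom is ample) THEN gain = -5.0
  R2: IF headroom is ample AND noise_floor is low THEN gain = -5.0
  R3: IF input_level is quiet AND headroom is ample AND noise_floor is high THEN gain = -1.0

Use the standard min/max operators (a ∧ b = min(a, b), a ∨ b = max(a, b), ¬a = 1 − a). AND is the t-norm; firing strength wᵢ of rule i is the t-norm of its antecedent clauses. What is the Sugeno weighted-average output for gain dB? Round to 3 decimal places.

-2.412

R1 (z=-5.0): low=0.06, ¬ample=1−0.40=0.60; AND[min(a, b)] → w = 0.06
R2 (z=-5.0): ample=0.40, low=0.06; AND[min(a, b)] → w = 0.06
R3 (z=-1.0): quiet=0.22, ample=0.40, high=0.24; AND[min(a, b)] → w = 0.22
Weighted average = (0.06·-5.0 + 0.06·-5.0 + 0.22·-1.0) / (0.06 + 0.06 + 0.22)
  = -0.8200 / 0.3400 = -2.412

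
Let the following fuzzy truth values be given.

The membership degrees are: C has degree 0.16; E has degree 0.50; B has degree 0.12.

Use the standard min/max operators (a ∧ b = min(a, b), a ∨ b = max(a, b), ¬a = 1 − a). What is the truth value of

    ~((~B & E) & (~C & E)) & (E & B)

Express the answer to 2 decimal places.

0.12

~B = 1 − 0.12 = 0.88
~B & E = min(a, b) on (0.88, 0.50) = 0.50
~C = 1 − 0.16 = 0.84
~C & E = min(a, b) on (0.84, 0.50) = 0.50
(~B & E) & (~C & E) = min(a, b) on (0.50, 0.50) = 0.50
~((~B & E) & (~C & E)) = 1 − 0.50 = 0.50
E & B = min(a, b) on (0.50, 0.12) = 0.12
~((~B & E) & (~C & E)) & (E & B) = min(a, b) on (0.50, 0.12) = 0.12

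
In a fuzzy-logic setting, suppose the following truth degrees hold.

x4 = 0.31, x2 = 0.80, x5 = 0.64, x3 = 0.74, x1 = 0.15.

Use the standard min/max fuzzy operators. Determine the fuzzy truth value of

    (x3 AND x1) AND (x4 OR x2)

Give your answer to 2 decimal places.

0.15

x3 AND x1 = min(a, b) on (0.74, 0.15) = 0.15
x4 OR x2 = max(a, b) on (0.31, 0.80) = 0.80
(x3 AND x1) AND (x4 OR x2) = min(a, b) on (0.15, 0.80) = 0.15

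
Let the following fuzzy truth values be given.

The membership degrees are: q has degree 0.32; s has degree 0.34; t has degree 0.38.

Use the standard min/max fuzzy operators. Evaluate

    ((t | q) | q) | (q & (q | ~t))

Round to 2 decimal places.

t | q = max(a, b) on (0.38, 0.32) = 0.38
(t | q) | q = max(a, b) on (0.38, 0.32) = 0.38
~t = 1 − 0.38 = 0.62
q | ~t = max(a, b) on (0.32, 0.62) = 0.62
q & (q | ~t) = min(a, b) on (0.32, 0.62) = 0.32
((t | q) | q) | (q & (q | ~t)) = max(a, b) on (0.38, 0.32) = 0.38

0.38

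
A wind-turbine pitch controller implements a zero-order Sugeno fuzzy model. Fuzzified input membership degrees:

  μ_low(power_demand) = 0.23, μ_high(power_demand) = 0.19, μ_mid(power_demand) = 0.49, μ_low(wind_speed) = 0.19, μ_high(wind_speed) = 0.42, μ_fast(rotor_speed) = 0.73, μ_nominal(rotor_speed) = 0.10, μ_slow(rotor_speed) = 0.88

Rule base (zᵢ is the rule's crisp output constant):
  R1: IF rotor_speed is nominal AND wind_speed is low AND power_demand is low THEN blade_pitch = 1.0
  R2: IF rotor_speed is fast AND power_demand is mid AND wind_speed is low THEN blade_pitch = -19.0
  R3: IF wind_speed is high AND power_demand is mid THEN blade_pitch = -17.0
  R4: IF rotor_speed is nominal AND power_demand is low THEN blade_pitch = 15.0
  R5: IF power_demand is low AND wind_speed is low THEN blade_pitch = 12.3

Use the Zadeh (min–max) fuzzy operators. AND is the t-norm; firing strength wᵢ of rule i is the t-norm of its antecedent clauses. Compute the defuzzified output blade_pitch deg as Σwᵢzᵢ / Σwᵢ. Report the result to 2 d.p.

-6.81

R1 (z=1.0): nominal=0.10, low=0.19, low=0.23; AND[min(a, b)] → w = 0.10
R2 (z=-19.0): fast=0.73, mid=0.49, low=0.19; AND[min(a, b)] → w = 0.19
R3 (z=-17.0): high=0.42, mid=0.49; AND[min(a, b)] → w = 0.42
R4 (z=15.0): nominal=0.10, low=0.23; AND[min(a, b)] → w = 0.10
R5 (z=12.3): low=0.23, low=0.19; AND[min(a, b)] → w = 0.19
Weighted average = (0.10·1.0 + 0.19·-19.0 + 0.42·-17.0 + 0.10·15.0 + 0.19·12.3) / (0.10 + 0.19 + 0.42 + 0.10 + 0.19)
  = -6.8130 / 1.0000 = -6.81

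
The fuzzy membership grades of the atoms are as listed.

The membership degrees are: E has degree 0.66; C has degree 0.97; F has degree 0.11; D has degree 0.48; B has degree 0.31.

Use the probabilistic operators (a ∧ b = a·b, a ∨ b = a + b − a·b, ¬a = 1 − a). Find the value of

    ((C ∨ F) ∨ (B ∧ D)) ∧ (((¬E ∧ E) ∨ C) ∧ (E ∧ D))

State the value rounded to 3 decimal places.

C ∨ F = a + b − a·b on (0.9700, 0.1100) = 0.9733
B ∧ D = a·b on (0.3100, 0.4800) = 0.1488
(C ∨ F) ∨ (B ∧ D) = a + b − a·b on (0.9733, 0.1488) = 0.9773
¬E = 1 − 0.6600 = 0.3400
¬E ∧ E = a·b on (0.3400, 0.6600) = 0.2244
(¬E ∧ E) ∨ C = a + b − a·b on (0.2244, 0.9700) = 0.9767
E ∧ D = a·b on (0.6600, 0.4800) = 0.3168
((¬E ∧ E) ∨ C) ∧ (E ∧ D) = a·b on (0.9767, 0.3168) = 0.3094
((C ∨ F) ∨ (B ∧ D)) ∧ (((¬E ∧ E) ∨ C) ∧ (E ∧ D)) = a·b on (0.9773, 0.3094) = 0.3024

0.302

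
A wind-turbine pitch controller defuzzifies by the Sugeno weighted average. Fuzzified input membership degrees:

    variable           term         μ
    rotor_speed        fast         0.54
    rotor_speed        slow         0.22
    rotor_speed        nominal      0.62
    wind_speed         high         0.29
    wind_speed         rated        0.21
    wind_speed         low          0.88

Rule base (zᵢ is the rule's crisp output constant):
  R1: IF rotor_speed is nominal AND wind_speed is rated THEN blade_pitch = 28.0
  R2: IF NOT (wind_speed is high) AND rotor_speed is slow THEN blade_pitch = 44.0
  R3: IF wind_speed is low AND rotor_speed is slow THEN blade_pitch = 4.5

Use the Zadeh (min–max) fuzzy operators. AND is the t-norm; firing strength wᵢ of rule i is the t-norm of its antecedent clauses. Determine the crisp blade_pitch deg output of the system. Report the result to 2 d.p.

25.46

R1 (z=28.0): nominal=0.62, rated=0.21; AND[min(a, b)] → w = 0.21
R2 (z=44.0): ¬high=1−0.29=0.71, slow=0.22; AND[min(a, b)] → w = 0.22
R3 (z=4.5): low=0.88, slow=0.22; AND[min(a, b)] → w = 0.22
Weighted average = (0.21·28.0 + 0.22·44.0 + 0.22·4.5) / (0.21 + 0.22 + 0.22)
  = 16.5500 / 0.6500 = 25.46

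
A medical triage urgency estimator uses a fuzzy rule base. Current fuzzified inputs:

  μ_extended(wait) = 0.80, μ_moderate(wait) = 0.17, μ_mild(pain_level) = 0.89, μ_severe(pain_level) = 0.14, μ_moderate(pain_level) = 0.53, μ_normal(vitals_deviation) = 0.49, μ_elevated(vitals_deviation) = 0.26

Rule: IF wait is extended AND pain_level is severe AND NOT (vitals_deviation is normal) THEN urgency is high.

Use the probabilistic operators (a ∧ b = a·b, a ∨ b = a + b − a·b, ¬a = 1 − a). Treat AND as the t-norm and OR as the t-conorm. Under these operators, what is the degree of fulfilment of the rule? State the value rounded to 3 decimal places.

firing strength: extended=0.80, severe=0.14, ¬normal=1−0.49=0.51; AND[a·b] → w = 0.0571

0.057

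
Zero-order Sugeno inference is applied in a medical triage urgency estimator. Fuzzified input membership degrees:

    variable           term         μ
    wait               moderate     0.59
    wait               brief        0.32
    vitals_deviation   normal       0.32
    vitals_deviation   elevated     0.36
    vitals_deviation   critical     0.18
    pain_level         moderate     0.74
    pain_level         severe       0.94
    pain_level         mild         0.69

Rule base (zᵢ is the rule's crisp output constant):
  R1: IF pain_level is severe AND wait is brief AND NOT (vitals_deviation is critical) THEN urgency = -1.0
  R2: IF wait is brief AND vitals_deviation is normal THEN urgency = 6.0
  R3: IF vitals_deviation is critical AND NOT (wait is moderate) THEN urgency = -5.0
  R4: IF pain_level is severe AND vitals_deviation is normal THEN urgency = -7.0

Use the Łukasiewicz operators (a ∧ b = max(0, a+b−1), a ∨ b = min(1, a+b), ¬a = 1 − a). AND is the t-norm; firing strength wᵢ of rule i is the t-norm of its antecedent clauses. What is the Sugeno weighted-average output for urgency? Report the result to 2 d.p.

R1 (z=-1.0): severe=0.94, brief=0.32, ¬critical=1−0.18=0.82; AND[max(0, a+b−1)] → w = 0.08
R2 (z=6.0): brief=0.32, normal=0.32; AND[max(0, a+b−1)] → w = 0.00
R3 (z=-5.0): critical=0.18, ¬moderate=1−0.59=0.41; AND[max(0, a+b−1)] → w = 0.00
R4 (z=-7.0): severe=0.94, normal=0.32; AND[max(0, a+b−1)] → w = 0.26
Weighted average = (0.08·-1.0 + 0.00·6.0 + 0.00·-5.0 + 0.26·-7.0) / (0.08 + 0.00 + 0.00 + 0.26)
  = -1.9000 / 0.3400 = -5.59

-5.59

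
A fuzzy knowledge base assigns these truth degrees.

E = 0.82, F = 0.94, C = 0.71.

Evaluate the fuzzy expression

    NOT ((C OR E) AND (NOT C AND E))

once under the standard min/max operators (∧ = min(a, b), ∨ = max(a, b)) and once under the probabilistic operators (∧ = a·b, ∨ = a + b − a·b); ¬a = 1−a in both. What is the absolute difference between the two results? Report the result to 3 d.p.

0.065

Under standard min/max:
  C OR E = max(a, b) on (0.71, 0.82) = 0.82
  NOT C = 1 − 0.71 = 0.29
  NOT C AND E = min(a, b) on (0.29, 0.82) = 0.29
  (C OR E) AND (NOT C AND E) = min(a, b) on (0.82, 0.29) = 0.29
  NOT ((C OR E) AND (NOT C AND E)) = 1 − 0.29 = 0.71
  → value = 0.7100
Under probabilistic:
  C OR E = a + b − a·b on (0.7100, 0.8200) = 0.9478
  NOT C = 1 − 0.7100 = 0.2900
  NOT C AND E = a·b on (0.2900, 0.8200) = 0.2378
  (C OR E) AND (NOT C AND E) = a·b on (0.9478, 0.2378) = 0.2254
  NOT ((C OR E) AND (NOT C AND E)) = 1 − 0.2254 = 0.7746
  → value = 0.7746
|0.7100 − 0.7746| = 0.065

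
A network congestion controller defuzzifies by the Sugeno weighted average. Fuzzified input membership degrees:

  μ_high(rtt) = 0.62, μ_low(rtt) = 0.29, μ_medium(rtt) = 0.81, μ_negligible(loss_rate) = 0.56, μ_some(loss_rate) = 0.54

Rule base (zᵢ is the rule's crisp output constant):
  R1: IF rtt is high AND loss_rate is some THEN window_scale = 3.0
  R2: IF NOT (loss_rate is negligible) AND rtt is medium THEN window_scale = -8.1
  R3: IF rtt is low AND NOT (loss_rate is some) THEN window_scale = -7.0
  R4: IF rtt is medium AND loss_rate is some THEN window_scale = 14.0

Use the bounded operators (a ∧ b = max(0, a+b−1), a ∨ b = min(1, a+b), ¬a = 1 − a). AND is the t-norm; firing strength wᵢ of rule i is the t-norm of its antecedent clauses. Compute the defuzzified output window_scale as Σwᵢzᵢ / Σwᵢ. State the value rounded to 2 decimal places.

R1 (z=3.0): high=0.62, some=0.54; AND[max(0, a+b−1)] → w = 0.16
R2 (z=-8.1): ¬negligible=1−0.56=0.44, medium=0.81; AND[max(0, a+b−1)] → w = 0.25
R3 (z=-7.0): low=0.29, ¬some=1−0.54=0.46; AND[max(0, a+b−1)] → w = 0.00
R4 (z=14.0): medium=0.81, some=0.54; AND[max(0, a+b−1)] → w = 0.35
Weighted average = (0.16·3.0 + 0.25·-8.1 + 0.00·-7.0 + 0.35·14.0) / (0.16 + 0.25 + 0.00 + 0.35)
  = 3.3550 / 0.7600 = 4.41

4.41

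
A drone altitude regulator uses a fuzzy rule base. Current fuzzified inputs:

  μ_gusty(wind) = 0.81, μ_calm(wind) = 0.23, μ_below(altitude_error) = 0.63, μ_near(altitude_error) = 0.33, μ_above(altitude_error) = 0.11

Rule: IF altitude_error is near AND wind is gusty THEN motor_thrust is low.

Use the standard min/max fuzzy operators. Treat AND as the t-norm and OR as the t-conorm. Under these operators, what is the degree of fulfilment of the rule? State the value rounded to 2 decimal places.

0.33

firing strength: near=0.33, gusty=0.81; AND[min(a, b)] → w = 0.33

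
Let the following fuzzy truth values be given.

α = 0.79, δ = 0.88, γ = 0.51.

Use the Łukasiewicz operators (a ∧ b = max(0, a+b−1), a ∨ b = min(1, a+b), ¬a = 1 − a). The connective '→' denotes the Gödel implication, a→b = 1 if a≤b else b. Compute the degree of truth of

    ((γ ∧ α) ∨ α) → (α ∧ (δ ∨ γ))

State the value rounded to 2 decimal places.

γ ∧ α = max(0, a+b−1) on (0.51, 0.79) = 0.30
(γ ∧ α) ∨ α = min(1, a+b) on (0.30, 0.79) = 1.00
δ ∨ γ = min(1, a+b) on (0.88, 0.51) = 1.00
α ∧ (δ ∨ γ) = max(0, a+b−1) on (0.79, 1.00) = 0.79
((γ ∧ α) ∨ α) → (α ∧ (δ ∨ γ))  [Gödel: 1 if a≤b else b] with a=1.00, b=0.79 → 0.79

0.79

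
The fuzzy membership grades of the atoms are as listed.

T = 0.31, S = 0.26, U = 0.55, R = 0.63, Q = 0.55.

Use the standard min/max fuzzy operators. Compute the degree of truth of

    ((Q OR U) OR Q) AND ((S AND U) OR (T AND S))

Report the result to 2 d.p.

0.26

Q OR U = max(a, b) on (0.55, 0.55) = 0.55
(Q OR U) OR Q = max(a, b) on (0.55, 0.55) = 0.55
S AND U = min(a, b) on (0.26, 0.55) = 0.26
T AND S = min(a, b) on (0.31, 0.26) = 0.26
(S AND U) OR (T AND S) = max(a, b) on (0.26, 0.26) = 0.26
((Q OR U) OR Q) AND ((S AND U) OR (T AND S)) = min(a, b) on (0.55, 0.26) = 0.26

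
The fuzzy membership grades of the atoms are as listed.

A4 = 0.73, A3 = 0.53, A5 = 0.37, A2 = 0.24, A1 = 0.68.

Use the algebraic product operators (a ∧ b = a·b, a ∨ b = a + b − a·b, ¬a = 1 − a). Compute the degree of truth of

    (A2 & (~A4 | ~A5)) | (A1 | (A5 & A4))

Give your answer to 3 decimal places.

~A4 = 1 − 0.7300 = 0.2700
~A5 = 1 − 0.3700 = 0.6300
~A4 | ~A5 = a + b − a·b on (0.2700, 0.6300) = 0.7299
A2 & (~A4 | ~A5) = a·b on (0.2400, 0.7299) = 0.1752
A5 & A4 = a·b on (0.3700, 0.7300) = 0.2701
A1 | (A5 & A4) = a + b − a·b on (0.6800, 0.2701) = 0.7664
(A2 & (~A4 | ~A5)) | (A1 | (A5 & A4)) = a + b − a·b on (0.1752, 0.7664) = 0.8073

0.807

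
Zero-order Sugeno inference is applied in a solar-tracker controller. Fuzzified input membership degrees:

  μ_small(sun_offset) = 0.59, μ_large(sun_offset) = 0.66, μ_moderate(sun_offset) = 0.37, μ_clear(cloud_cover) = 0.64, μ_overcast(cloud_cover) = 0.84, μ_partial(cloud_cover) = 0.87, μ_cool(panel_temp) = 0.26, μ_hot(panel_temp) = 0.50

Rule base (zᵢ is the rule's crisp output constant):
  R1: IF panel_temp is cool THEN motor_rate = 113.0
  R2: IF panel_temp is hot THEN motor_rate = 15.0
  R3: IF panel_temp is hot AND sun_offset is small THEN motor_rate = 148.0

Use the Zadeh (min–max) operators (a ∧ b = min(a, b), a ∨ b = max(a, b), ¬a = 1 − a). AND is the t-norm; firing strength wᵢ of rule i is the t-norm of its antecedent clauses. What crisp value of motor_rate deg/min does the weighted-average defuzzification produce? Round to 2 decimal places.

88.00

R1 (z=113.0): cool=0.26 → w = 0.26
R2 (z=15.0): hot=0.50 → w = 0.50
R3 (z=148.0): hot=0.50, small=0.59; AND[min(a, b)] → w = 0.50
Weighted average = (0.26·113.0 + 0.50·15.0 + 0.50·148.0) / (0.26 + 0.50 + 0.50)
  = 110.8800 / 1.2600 = 88.00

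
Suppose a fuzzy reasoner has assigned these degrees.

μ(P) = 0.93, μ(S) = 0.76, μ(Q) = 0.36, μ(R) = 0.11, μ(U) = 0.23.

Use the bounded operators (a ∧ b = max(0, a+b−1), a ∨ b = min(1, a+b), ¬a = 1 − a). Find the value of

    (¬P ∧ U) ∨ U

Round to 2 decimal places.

0.23

¬P = 1 − 0.93 = 0.07
¬P ∧ U = max(0, a+b−1) on (0.07, 0.23) = 0.00
(¬P ∧ U) ∨ U = min(1, a+b) on (0.00, 0.23) = 0.23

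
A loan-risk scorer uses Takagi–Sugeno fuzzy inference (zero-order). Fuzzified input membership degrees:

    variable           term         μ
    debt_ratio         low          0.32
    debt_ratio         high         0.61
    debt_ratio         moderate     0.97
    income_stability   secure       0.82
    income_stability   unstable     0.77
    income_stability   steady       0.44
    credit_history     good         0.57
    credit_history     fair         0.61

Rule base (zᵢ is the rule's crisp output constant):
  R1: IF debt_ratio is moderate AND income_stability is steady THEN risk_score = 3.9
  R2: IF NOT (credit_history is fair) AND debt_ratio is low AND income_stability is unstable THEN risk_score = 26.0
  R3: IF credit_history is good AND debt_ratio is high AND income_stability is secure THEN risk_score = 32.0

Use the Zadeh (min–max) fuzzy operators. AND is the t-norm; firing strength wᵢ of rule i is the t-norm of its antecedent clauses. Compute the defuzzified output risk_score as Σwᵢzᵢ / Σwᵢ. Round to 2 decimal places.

R1 (z=3.9): moderate=0.97, steady=0.44; AND[min(a, b)] → w = 0.44
R2 (z=26.0): ¬fair=1−0.61=0.39, low=0.32, unstable=0.77; AND[min(a, b)] → w = 0.32
R3 (z=32.0): good=0.57, high=0.61, secure=0.82; AND[min(a, b)] → w = 0.57
Weighted average = (0.44·3.9 + 0.32·26.0 + 0.57·32.0) / (0.44 + 0.32 + 0.57)
  = 28.2760 / 1.3300 = 21.26

21.26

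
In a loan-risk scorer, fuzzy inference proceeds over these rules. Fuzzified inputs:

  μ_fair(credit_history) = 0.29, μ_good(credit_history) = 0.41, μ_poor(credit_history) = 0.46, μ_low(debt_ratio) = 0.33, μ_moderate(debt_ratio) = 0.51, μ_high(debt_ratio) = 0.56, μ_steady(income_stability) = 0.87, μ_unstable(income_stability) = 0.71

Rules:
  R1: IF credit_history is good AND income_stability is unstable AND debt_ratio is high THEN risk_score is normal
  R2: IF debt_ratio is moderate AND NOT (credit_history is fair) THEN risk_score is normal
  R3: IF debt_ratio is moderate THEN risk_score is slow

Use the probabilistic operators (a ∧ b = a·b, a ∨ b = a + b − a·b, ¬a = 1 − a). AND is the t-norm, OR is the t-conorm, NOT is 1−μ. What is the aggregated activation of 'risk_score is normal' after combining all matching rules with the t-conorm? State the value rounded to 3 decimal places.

R1: good=0.41, unstable=0.71, high=0.56; AND[a·b] → w = 0.1630
R2: moderate=0.51, ¬fair=1−0.29=0.71; AND[a·b] → w = 0.3621
R3: moderate=0.51 → w = 0.5100
Rules with consequent 'normal': {R1, R2} → strengths 0.1630, 0.3621
Aggregate via t-conorm [a + b − a·b]: 0.4661

0.466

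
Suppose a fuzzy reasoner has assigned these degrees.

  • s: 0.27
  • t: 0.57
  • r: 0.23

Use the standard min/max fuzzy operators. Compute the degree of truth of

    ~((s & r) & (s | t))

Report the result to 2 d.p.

0.77

s & r = min(a, b) on (0.27, 0.23) = 0.23
s | t = max(a, b) on (0.27, 0.57) = 0.57
(s & r) & (s | t) = min(a, b) on (0.23, 0.57) = 0.23
~((s & r) & (s | t)) = 1 − 0.23 = 0.77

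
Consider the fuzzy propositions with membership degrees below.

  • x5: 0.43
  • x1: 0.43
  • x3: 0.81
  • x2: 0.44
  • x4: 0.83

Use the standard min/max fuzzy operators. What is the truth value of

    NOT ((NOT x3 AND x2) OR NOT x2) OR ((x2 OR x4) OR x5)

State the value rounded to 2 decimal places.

0.83

NOT x3 = 1 − 0.81 = 0.19
NOT x3 AND x2 = min(a, b) on (0.19, 0.44) = 0.19
NOT x2 = 1 − 0.44 = 0.56
(NOT x3 AND x2) OR NOT x2 = max(a, b) on (0.19, 0.56) = 0.56
NOT ((NOT x3 AND x2) OR NOT x2) = 1 − 0.56 = 0.44
x2 OR x4 = max(a, b) on (0.44, 0.83) = 0.83
(x2 OR x4) OR x5 = max(a, b) on (0.83, 0.43) = 0.83
NOT ((NOT x3 AND x2) OR NOT x2) OR ((x2 OR x4) OR x5) = max(a, b) on (0.44, 0.83) = 0.83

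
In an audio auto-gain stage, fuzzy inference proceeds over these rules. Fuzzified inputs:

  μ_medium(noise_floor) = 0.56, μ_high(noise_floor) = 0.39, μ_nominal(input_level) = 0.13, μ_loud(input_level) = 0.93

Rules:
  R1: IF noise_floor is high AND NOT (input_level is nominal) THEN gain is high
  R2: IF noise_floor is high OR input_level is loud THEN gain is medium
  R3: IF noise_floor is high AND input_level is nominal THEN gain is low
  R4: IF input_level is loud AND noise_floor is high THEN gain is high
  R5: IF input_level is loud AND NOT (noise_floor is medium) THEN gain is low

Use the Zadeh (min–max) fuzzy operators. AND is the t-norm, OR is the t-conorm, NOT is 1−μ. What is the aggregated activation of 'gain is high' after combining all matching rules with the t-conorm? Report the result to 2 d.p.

R1: high=0.39, ¬nominal=1−0.13=0.87; AND[min(a, b)] → w = 0.39
R2: high=0.39, loud=0.93; OR[max(a, b)] → w = 0.93
R3: high=0.39, nominal=0.13; AND[min(a, b)] → w = 0.13
R4: loud=0.93, high=0.39; AND[min(a, b)] → w = 0.39
R5: loud=0.93, ¬medium=1−0.56=0.44; AND[min(a, b)] → w = 0.44
Rules with consequent 'high': {R1, R4} → strengths 0.39, 0.39
Aggregate via t-conorm [max(a, b)]: 0.39

0.39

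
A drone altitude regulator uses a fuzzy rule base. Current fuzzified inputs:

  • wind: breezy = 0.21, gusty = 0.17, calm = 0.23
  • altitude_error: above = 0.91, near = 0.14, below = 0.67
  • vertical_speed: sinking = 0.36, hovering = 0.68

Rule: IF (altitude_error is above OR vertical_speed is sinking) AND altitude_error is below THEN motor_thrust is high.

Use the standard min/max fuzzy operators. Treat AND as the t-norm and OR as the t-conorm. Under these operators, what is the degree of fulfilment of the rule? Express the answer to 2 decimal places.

0.67

firing strength: (above=0.91 OR sinking=0.36) = 0.91; AND[min(a, b)] with below=0.67 → w = 0.67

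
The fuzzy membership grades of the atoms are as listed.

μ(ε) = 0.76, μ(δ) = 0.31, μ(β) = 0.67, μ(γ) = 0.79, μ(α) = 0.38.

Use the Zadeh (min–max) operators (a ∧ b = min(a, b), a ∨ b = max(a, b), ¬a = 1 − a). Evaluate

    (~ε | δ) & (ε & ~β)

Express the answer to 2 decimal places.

0.31

~ε = 1 − 0.76 = 0.24
~ε | δ = max(a, b) on (0.24, 0.31) = 0.31
~β = 1 − 0.67 = 0.33
ε & ~β = min(a, b) on (0.76, 0.33) = 0.33
(~ε | δ) & (ε & ~β) = min(a, b) on (0.31, 0.33) = 0.31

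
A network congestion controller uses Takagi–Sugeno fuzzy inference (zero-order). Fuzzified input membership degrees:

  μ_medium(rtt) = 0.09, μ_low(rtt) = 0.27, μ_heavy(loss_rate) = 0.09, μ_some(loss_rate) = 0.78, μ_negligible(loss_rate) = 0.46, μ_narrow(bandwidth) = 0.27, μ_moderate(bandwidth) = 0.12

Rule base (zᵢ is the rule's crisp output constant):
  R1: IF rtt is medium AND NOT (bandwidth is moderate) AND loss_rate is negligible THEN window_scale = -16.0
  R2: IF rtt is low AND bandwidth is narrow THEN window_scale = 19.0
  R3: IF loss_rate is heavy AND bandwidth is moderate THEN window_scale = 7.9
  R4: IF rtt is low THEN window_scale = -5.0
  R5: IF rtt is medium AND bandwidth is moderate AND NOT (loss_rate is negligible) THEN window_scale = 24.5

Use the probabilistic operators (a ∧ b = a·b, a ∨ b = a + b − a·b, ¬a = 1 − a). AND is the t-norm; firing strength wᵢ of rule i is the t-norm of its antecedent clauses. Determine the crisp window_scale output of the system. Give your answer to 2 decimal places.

-0.81

R1 (z=-16.0): medium=0.09, ¬moderate=1−0.12=0.88, negligible=0.46; AND[a·b] → w = 0.0364
R2 (z=19.0): low=0.27, narrow=0.27; AND[a·b] → w = 0.0729
R3 (z=7.9): heavy=0.09, moderate=0.12; AND[a·b] → w = 0.0108
R4 (z=-5.0): low=0.27 → w = 0.2700
R5 (z=24.5): medium=0.09, moderate=0.12, ¬negligible=1−0.46=0.54; AND[a·b] → w = 0.0058
Weighted average = (0.0364·-16.0 + 0.0729·19.0 + 0.0108·7.9 + 0.2700·-5.0 + 0.0058·24.5) / (0.0364 + 0.0729 + 0.0108 + 0.2700 + 0.0058)
  = -0.3196 / 0.3960 = -0.81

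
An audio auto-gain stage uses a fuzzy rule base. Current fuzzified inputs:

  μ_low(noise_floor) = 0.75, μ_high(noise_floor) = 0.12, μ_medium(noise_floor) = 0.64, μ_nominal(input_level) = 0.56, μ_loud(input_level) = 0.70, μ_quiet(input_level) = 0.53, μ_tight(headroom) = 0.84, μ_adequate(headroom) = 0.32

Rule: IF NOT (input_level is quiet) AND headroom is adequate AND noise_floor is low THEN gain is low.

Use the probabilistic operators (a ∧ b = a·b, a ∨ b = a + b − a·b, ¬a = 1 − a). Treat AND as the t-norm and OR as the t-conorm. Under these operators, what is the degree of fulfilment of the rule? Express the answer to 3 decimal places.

0.113

firing strength: ¬quiet=1−0.53=0.47, adequate=0.32, low=0.75; AND[a·b] → w = 0.1128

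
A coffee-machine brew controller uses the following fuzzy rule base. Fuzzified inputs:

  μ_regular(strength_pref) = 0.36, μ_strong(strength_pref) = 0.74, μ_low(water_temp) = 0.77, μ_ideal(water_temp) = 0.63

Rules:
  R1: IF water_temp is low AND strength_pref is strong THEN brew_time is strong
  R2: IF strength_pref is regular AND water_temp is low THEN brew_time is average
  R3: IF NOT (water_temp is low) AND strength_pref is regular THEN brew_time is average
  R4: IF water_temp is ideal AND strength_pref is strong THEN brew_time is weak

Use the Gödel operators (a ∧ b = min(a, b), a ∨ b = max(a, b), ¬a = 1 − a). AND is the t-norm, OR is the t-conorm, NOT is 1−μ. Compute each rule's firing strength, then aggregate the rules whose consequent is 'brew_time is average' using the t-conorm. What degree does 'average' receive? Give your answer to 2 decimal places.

R1: low=0.77, strong=0.74; AND[min(a, b)] → w = 0.74
R2: regular=0.36, low=0.77; AND[min(a, b)] → w = 0.36
R3: ¬low=1−0.77=0.23, regular=0.36; AND[min(a, b)] → w = 0.23
R4: ideal=0.63, strong=0.74; AND[min(a, b)] → w = 0.63
Rules with consequent 'average': {R2, R3} → strengths 0.36, 0.23
Aggregate via t-conorm [max(a, b)]: 0.36

0.36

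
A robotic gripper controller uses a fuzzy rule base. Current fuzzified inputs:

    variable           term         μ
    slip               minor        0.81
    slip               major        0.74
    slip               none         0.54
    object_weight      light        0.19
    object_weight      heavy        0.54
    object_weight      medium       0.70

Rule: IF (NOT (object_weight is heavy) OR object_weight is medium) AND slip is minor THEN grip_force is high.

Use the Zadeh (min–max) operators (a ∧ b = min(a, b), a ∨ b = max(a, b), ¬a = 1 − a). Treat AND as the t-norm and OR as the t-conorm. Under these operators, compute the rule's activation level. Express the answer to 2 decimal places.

firing strength: (¬heavy=1−0.54=0.46 OR medium=0.70) = 0.70; AND[min(a, b)] with minor=0.81 → w = 0.70

0.70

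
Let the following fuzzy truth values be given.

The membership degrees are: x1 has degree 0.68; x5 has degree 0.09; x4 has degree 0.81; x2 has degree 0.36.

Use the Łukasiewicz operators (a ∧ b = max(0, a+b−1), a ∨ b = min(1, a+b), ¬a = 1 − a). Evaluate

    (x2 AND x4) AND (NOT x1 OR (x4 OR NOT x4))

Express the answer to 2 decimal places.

x2 AND x4 = max(0, a+b−1) on (0.36, 0.81) = 0.17
NOT x1 = 1 − 0.68 = 0.32
NOT x4 = 1 − 0.81 = 0.19
x4 OR NOT x4 = min(1, a+b) on (0.81, 0.19) = 1.00
NOT x1 OR (x4 OR NOT x4) = min(1, a+b) on (0.32, 1.00) = 1.00
(x2 AND x4) AND (NOT x1 OR (x4 OR NOT x4)) = max(0, a+b−1) on (0.17, 1.00) = 0.17

0.17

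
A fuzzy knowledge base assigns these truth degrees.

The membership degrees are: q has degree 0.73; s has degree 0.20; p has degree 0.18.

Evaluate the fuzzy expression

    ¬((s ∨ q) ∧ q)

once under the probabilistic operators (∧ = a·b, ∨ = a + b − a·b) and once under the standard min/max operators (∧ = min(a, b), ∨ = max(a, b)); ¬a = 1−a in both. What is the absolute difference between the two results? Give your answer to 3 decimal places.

Under probabilistic:
  s ∨ q = a + b − a·b on (0.2000, 0.7300) = 0.7840
  (s ∨ q) ∧ q = a·b on (0.7840, 0.7300) = 0.5723
  ¬((s ∨ q) ∧ q) = 1 − 0.5723 = 0.4277
  → value = 0.4277
Under standard min/max:
  s ∨ q = max(a, b) on (0.20, 0.73) = 0.73
  (s ∨ q) ∧ q = min(a, b) on (0.73, 0.73) = 0.73
  ¬((s ∨ q) ∧ q) = 1 − 0.73 = 0.27
  → value = 0.2700
|0.4277 − 0.2700| = 0.158

0.158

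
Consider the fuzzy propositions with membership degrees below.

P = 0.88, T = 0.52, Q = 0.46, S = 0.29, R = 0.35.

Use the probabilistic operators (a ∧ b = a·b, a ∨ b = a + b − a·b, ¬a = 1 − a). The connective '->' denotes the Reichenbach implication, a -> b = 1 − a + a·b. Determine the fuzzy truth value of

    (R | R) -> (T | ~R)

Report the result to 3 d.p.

R | R = a + b − a·b on (0.3500, 0.3500) = 0.5775
~R = 1 − 0.3500 = 0.6500
T | ~R = a + b − a·b on (0.5200, 0.6500) = 0.8320
(R | R) -> (T | ~R)  [Reichenbach: 1 − a + a·b] with a=0.5775, b=0.8320 → 0.9030

0.903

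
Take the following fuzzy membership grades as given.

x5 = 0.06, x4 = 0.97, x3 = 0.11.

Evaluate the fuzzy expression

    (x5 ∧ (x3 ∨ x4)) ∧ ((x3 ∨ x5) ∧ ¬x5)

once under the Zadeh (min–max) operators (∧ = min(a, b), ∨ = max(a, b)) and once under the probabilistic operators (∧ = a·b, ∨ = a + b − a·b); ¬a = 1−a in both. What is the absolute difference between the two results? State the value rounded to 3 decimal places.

0.051

Under Zadeh (min–max):
  x3 ∨ x4 = max(a, b) on (0.11, 0.97) = 0.97
  x5 ∧ (x3 ∨ x4) = min(a, b) on (0.06, 0.97) = 0.06
  x3 ∨ x5 = max(a, b) on (0.11, 0.06) = 0.11
  ¬x5 = 1 − 0.06 = 0.94
  (x3 ∨ x5) ∧ ¬x5 = min(a, b) on (0.11, 0.94) = 0.11
  (x5 ∧ (x3 ∨ x4)) ∧ ((x3 ∨ x5) ∧ ¬x5) = min(a, b) on (0.06, 0.11) = 0.06
  → value = 0.0600
Under probabilistic:
  x3 ∨ x4 = a + b − a·b on (0.1100, 0.9700) = 0.9733
  x5 ∧ (x3 ∨ x4) = a·b on (0.0600, 0.9733) = 0.0584
  x3 ∨ x5 = a + b − a·b on (0.1100, 0.0600) = 0.1634
  ¬x5 = 1 − 0.0600 = 0.9400
  (x3 ∨ x5) ∧ ¬x5 = a·b on (0.1634, 0.9400) = 0.1536
  (x5 ∧ (x3 ∨ x4)) ∧ ((x3 ∨ x5) ∧ ¬x5) = a·b on (0.0584, 0.1536) = 0.0090
  → value = 0.0090
|0.0600 − 0.0090| = 0.051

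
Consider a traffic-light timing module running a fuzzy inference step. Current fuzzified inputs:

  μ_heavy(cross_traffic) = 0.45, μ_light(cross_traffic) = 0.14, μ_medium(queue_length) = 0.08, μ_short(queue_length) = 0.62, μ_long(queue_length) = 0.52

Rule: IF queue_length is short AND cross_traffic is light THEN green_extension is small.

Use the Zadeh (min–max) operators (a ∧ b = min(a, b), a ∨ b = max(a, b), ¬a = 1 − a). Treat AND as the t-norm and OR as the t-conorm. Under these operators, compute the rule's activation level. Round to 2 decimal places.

firing strength: short=0.62, light=0.14; AND[min(a, b)] → w = 0.14

0.14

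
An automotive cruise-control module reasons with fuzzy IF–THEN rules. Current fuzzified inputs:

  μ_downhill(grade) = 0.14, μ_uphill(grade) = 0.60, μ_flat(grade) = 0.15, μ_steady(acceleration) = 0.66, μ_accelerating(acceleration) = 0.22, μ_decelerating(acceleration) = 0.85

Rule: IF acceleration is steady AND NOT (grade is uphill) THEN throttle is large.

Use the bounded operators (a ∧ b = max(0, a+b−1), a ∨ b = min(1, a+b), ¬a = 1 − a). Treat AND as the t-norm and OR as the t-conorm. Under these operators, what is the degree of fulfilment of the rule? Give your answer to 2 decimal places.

0.06

firing strength: steady=0.66, ¬uphill=1−0.60=0.40; AND[max(0, a+b−1)] → w = 0.06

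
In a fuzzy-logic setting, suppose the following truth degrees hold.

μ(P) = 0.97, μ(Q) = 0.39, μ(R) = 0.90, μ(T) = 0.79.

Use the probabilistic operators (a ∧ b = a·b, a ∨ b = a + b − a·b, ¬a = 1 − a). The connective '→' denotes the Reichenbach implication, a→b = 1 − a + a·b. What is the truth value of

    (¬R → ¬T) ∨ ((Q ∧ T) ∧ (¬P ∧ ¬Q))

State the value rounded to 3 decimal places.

0.921

¬R = 1 − 0.9000 = 0.1000
¬T = 1 − 0.7900 = 0.2100
¬R → ¬T  [Reichenbach: 1 − a + a·b] with a=0.1000, b=0.2100 → 0.9210
Q ∧ T = a·b on (0.3900, 0.7900) = 0.3081
¬P = 1 − 0.9700 = 0.0300
¬Q = 1 − 0.3900 = 0.6100
¬P ∧ ¬Q = a·b on (0.0300, 0.6100) = 0.0183
(Q ∧ T) ∧ (¬P ∧ ¬Q) = a·b on (0.3081, 0.0183) = 0.0056
(¬R → ¬T) ∨ ((Q ∧ T) ∧ (¬P ∧ ¬Q)) = a + b − a·b on (0.9210, 0.0056) = 0.9214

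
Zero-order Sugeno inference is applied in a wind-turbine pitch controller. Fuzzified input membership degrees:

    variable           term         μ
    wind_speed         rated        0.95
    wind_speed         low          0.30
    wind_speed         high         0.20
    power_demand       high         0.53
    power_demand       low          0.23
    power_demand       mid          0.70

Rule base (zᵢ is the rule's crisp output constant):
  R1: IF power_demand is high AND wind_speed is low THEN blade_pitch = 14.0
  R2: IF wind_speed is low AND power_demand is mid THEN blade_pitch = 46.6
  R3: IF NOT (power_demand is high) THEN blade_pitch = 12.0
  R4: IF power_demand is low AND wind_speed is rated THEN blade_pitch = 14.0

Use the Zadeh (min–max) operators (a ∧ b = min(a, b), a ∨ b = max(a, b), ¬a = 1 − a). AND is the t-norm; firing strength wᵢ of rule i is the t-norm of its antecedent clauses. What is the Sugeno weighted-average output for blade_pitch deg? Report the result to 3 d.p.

R1 (z=14.0): high=0.53, low=0.30; AND[min(a, b)] → w = 0.30
R2 (z=46.6): low=0.30, mid=0.70; AND[min(a, b)] → w = 0.30
R3 (z=12.0): ¬high=1−0.53=0.47 → w = 0.47
R4 (z=14.0): low=0.23, rated=0.95; AND[min(a, b)] → w = 0.23
Weighted average = (0.30·14.0 + 0.30·46.6 + 0.47·12.0 + 0.23·14.0) / (0.30 + 0.30 + 0.47 + 0.23)
  = 27.0400 / 1.3000 = 20.800

20.800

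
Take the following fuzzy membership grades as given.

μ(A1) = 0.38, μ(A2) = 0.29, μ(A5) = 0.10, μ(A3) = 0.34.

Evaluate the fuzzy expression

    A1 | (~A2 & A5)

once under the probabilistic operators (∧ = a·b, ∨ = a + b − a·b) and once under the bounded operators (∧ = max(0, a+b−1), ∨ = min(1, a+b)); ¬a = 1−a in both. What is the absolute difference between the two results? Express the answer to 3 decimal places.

Under probabilistic:
  ~A2 = 1 − 0.2900 = 0.7100
  ~A2 & A5 = a·b on (0.7100, 0.1000) = 0.0710
  A1 | (~A2 & A5) = a + b − a·b on (0.3800, 0.0710) = 0.4240
  → value = 0.4240
Under bounded:
  ~A2 = 1 − 0.29 = 0.71
  ~A2 & A5 = max(0, a+b−1) on (0.71, 0.10) = 0.00
  A1 | (~A2 & A5) = min(1, a+b) on (0.38, 0.00) = 0.38
  → value = 0.3800
|0.4240 − 0.3800| = 0.044

0.044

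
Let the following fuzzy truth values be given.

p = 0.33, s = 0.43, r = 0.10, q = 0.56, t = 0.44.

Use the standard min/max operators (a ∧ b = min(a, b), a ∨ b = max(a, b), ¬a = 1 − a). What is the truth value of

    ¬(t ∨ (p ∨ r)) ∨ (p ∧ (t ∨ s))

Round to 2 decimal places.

p ∨ r = max(a, b) on (0.33, 0.10) = 0.33
t ∨ (p ∨ r) = max(a, b) on (0.44, 0.33) = 0.44
¬(t ∨ (p ∨ r)) = 1 − 0.44 = 0.56
t ∨ s = max(a, b) on (0.44, 0.43) = 0.44
p ∧ (t ∨ s) = min(a, b) on (0.33, 0.44) = 0.33
¬(t ∨ (p ∨ r)) ∨ (p ∧ (t ∨ s)) = max(a, b) on (0.56, 0.33) = 0.56

0.56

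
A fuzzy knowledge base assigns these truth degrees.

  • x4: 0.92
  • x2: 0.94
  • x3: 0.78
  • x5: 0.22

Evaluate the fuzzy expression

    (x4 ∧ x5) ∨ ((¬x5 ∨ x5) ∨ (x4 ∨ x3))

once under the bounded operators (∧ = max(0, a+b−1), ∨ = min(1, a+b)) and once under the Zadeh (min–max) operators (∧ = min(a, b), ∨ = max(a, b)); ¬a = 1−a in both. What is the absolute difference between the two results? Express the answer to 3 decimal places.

0.080

Under bounded:
  x4 ∧ x5 = max(0, a+b−1) on (0.92, 0.22) = 0.14
  ¬x5 = 1 − 0.22 = 0.78
  ¬x5 ∨ x5 = min(1, a+b) on (0.78, 0.22) = 1.00
  x4 ∨ x3 = min(1, a+b) on (0.92, 0.78) = 1.00
  (¬x5 ∨ x5) ∨ (x4 ∨ x3) = min(1, a+b) on (1.00, 1.00) = 1.00
  (x4 ∧ x5) ∨ ((¬x5 ∨ x5) ∨ (x4 ∨ x3)) = min(1, a+b) on (0.14, 1.00) = 1.00
  → value = 1.0000
Under Zadeh (min–max):
  x4 ∧ x5 = min(a, b) on (0.92, 0.22) = 0.22
  ¬x5 = 1 − 0.22 = 0.78
  ¬x5 ∨ x5 = max(a, b) on (0.78, 0.22) = 0.78
  x4 ∨ x3 = max(a, b) on (0.92, 0.78) = 0.92
  (¬x5 ∨ x5) ∨ (x4 ∨ x3) = max(a, b) on (0.78, 0.92) = 0.92
  (x4 ∧ x5) ∨ ((¬x5 ∨ x5) ∨ (x4 ∨ x3)) = max(a, b) on (0.22, 0.92) = 0.92
  → value = 0.9200
|1.0000 − 0.9200| = 0.080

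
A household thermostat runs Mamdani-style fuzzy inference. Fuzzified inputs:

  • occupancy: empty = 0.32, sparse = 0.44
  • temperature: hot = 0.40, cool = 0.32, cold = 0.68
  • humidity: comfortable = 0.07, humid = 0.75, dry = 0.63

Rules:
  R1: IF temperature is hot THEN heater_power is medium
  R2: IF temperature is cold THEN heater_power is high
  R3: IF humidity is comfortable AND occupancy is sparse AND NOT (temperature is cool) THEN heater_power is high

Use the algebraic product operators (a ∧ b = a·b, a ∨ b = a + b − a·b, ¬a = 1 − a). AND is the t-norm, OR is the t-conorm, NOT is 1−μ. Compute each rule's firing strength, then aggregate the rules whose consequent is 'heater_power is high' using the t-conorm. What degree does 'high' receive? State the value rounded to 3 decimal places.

0.687

R1: hot=0.40 → w = 0.4000
R2: cold=0.68 → w = 0.6800
R3: comfortable=0.07, sparse=0.44, ¬cool=1−0.32=0.68; AND[a·b] → w = 0.0209
Rules with consequent 'high': {R2, R3} → strengths 0.6800, 0.0209
Aggregate via t-conorm [a + b − a·b]: 0.6867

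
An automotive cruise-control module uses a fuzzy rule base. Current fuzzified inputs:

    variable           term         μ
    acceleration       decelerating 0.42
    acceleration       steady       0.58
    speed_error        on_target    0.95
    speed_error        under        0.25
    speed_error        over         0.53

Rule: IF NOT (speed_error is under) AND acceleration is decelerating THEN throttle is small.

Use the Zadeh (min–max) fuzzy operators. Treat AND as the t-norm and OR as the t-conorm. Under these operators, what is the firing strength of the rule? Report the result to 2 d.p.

0.42

firing strength: ¬under=1−0.25=0.75, decelerating=0.42; AND[min(a, b)] → w = 0.42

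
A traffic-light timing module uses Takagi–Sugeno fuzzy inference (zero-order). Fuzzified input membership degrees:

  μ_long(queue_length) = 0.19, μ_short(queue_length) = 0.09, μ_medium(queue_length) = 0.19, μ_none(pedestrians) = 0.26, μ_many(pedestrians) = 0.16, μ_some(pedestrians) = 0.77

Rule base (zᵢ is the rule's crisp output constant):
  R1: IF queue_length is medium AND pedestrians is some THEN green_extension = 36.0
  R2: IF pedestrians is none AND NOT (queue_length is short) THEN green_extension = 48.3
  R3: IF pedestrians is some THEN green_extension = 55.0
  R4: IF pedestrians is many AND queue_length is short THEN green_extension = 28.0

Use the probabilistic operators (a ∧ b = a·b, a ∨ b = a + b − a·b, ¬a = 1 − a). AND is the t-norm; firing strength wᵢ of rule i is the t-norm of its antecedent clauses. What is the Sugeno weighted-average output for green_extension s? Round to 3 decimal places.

R1 (z=36.0): medium=0.19, some=0.77; AND[a·b] → w = 0.1463
R2 (z=48.3): none=0.26, ¬short=1−0.09=0.91; AND[a·b] → w = 0.2366
R3 (z=55.0): some=0.77 → w = 0.7700
R4 (z=28.0): many=0.16, short=0.09; AND[a·b] → w = 0.0144
Weighted average = (0.1463·36.0 + 0.2366·48.3 + 0.7700·55.0 + 0.0144·28.0) / (0.1463 + 0.2366 + 0.7700 + 0.0144)
  = 59.4478 / 1.1673 = 50.928

50.928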